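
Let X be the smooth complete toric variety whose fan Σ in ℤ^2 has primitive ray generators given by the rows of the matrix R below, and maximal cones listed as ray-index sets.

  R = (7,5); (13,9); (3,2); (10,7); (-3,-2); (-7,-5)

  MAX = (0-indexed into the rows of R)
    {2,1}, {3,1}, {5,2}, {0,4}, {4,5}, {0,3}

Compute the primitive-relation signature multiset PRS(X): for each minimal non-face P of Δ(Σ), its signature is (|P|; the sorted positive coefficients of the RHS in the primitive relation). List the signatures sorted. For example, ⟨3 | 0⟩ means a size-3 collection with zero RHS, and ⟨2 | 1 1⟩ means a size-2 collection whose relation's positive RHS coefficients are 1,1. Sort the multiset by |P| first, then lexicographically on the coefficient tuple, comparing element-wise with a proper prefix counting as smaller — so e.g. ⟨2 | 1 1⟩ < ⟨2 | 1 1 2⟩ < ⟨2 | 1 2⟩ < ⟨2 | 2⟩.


9 minimal non-faces of Δ(Σ) (on 6 rays):

  {0,5}:  v_{0} + v_{5} = 0  so sig = ⟨2 | 0⟩
  {2,4}:  v_{2} + v_{4} = 0  so sig = ⟨2 | 0⟩
  {0,2}:  v_{0} + v_{2} = v_{3}  so sig = ⟨2 | 1⟩
  {1,4}:  v_{1} + v_{4} = v_{3}  so sig = ⟨2 | 1⟩
  {2,3}:  v_{2} + v_{3} = v_{1}  so sig = ⟨2 | 1⟩
  {3,4}:  v_{3} + v_{4} = v_{0}  so sig = ⟨2 | 1⟩
  {3,5}:  v_{3} + v_{5} = v_{2}  so sig = ⟨2 | 1⟩
  {0,1}:  v_{0} + v_{1} = 2·v_{3}  so sig = ⟨2 | 2⟩
  {1,5}:  v_{1} + v_{5} = 2·v_{2}  so sig = ⟨2 | 2⟩

so the primitive-relation signature multiset is
    |P|=2: 9 collections, coeffs (), (), (1), (1), (1), (1), (1), (2), (2)


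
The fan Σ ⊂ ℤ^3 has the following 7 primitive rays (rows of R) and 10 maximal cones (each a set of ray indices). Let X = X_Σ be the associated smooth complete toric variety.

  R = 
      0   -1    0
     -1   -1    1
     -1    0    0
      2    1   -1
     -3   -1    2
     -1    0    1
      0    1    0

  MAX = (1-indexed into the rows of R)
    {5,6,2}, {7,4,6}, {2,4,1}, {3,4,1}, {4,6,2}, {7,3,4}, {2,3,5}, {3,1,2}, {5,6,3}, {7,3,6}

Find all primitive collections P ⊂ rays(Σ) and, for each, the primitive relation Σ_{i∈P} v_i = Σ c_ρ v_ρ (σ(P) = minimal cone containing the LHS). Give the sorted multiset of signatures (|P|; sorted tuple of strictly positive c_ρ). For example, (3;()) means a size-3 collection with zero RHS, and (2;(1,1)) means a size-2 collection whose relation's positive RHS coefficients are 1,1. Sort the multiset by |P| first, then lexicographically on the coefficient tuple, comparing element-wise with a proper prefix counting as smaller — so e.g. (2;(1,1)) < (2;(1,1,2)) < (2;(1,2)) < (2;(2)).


Σ has 9 primitive collections:

  P = {1,7}:  v_{1} + v_{7} = 0 ; sig = (2;())
  P = {1,6}:  v_{1} + v_{6} = v_{2} ; sig = (2;(1))
  P = {2,7}:  v_{2} + v_{7} = v_{6} ; sig = (2;(1))
  P = {4,5}:  v_{4} + v_{5} = v_{6} ; sig = (2;(1))
  P = {1,5}:  v_{1} + v_{5} = 2·v_{2} + v_{3} ; sig = (2;(1,2))
  P = {5,7}:  v_{5} + v_{7} = v_{3} + 2·v_{6} ; sig = (2;(1,2))
  P = {2,3,4}:  v_{2} + v_{3} + v_{4} = 0 ; sig = (3;())
  P = {2,3,6}:  v_{2} + v_{3} + v_{6} = v_{5} ; sig = (3;(1))
  P = {3,4,6}:  v_{3} + v_{4} + v_{6} = v_{7} ; sig = (3;(1))

so the primitive-relation signature multiset is
{ (2;()),  (2;(1)) ×3,  (2;(1,2)) ×2,  (3;()),  (3;(1)) ×2 }


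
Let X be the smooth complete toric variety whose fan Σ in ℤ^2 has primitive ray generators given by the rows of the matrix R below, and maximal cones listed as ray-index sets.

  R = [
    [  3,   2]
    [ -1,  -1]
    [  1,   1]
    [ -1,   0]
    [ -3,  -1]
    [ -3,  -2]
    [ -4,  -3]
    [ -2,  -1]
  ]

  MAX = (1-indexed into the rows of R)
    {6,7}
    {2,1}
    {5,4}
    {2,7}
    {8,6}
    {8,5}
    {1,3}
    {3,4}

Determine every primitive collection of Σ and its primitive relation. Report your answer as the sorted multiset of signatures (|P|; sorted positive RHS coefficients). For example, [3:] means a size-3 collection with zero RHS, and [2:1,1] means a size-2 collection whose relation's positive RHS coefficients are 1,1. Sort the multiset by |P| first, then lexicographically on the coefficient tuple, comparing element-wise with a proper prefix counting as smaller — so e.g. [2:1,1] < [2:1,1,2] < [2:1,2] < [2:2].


Σ has 20 primitive collections:

  P = {1,6}:  v_{1} + v_{6} = 0  ⇒ sig = [2:]
  P = {2,3}:  v_{2} + v_{3} = 0  ⇒ sig = [2:]
  P = {1,7}:  v_{1} + v_{7} = v_{2}  ⇒ sig = [2:1]
  P = {1,8}:  v_{1} + v_{8} = v_{3}  ⇒ sig = [2:1]
  P = {2,4}:  v_{2} + v_{4} = v_{8}  ⇒ sig = [2:1]
  P = {2,6}:  v_{2} + v_{6} = v_{7}  ⇒ sig = [2:1]
  P = {2,8}:  v_{2} + v_{8} = v_{6}  ⇒ sig = [2:1]
  P = {3,6}:  v_{3} + v_{6} = v_{8}  ⇒ sig = [2:1]
  P = {3,7}:  v_{3} + v_{7} = v_{6}  ⇒ sig = [2:1]
  P = {3,8}:  v_{3} + v_{8} = v_{4}  ⇒ sig = [2:1]
  P = {4,8}:  v_{4} + v_{8} = v_{5}  ⇒ sig = [2:1]
  P = {1,5}:  v_{1} + v_{5} = v_{3} + v_{4}  ⇒ sig = [2:1,1]
  P = {4,7}:  v_{4} + v_{7} = v_{6} + v_{8}  ⇒ sig = [2:1,1]
  P = {5,7}:  v_{5} + v_{7} = v_{6} + 2·v_{8}  ⇒ sig = [2:1,2]
  P = {1,4}:  v_{1} + v_{4} = 2·v_{3}  ⇒ sig = [2:2]
  P = {2,5}:  v_{2} + v_{5} = 2·v_{8}  ⇒ sig = [2:2]
  P = {3,5}:  v_{3} + v_{5} = 2·v_{4}  ⇒ sig = [2:2]
  P = {4,6}:  v_{4} + v_{6} = 2·v_{8}  ⇒ sig = [2:2]
  P = {7,8}:  v_{7} + v_{8} = 2·v_{6}  ⇒ sig = [2:2]
  P = {5,6}:  v_{5} + v_{6} = 3·v_{8}  ⇒ sig = [2:3]

Sorted signature multiset PRS(X):
[[2:], [2:], [2:1], [2:1], [2:1], [2:1], [2:1], [2:1], [2:1], [2:1], [2:1], [2:1,1], [2:1,1], [2:1,2], [2:2], [2:2], [2:2], [2:2], [2:2], [2:3]]


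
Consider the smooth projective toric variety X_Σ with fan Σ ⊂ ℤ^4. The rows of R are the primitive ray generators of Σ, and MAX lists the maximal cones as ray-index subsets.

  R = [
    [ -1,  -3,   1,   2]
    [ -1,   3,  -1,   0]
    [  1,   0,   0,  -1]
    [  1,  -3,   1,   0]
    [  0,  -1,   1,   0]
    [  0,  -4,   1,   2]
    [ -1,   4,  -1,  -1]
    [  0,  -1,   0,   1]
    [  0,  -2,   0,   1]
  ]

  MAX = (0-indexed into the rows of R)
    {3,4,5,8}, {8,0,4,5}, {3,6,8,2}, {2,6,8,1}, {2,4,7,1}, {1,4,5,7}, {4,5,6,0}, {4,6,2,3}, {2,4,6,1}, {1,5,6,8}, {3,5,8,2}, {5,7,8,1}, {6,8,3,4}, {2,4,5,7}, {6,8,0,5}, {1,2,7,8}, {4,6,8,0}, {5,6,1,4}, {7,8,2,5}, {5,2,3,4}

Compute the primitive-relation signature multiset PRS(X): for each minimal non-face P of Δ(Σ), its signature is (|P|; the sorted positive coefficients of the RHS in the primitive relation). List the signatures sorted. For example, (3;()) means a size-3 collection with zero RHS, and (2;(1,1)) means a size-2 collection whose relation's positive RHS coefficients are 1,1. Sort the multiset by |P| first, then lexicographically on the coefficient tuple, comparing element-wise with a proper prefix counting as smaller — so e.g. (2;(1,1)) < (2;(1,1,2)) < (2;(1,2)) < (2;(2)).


Minimal non-faces — 14 found among 9 rays, 20 max cones:

  • {1,3}:  v_{1} + v_{3} = 0 ; sig = (2;())
  • {6,7}:  v_{6} + v_{7} = v_{1} ; sig = (2;(1))
  • {0,2}:  v_{0} + v_{2} = v_{4} + v_{8} ; sig = (2;(1,1))
  • {3,7}:  v_{3} + v_{7} = v_{2} + v_{5} ; sig = (2;(1,1))
  • {0,7}:  v_{0} + v_{7} = 2·v_{5} + v_{6} ; sig = (2;(1,2))
  • {0,1}:  v_{0} + v_{1} = 2·v_{5} + 2·v_{6} ; sig = (2;(2,2))
  • {0,3}:  v_{0} + v_{3} = 2·v_{4} + 2·v_{8} ; sig = (2;(2,2))
  • {2,5,6}:  v_{2} + v_{5} + v_{6} = 0 ; sig = (3;())
  • {1,2,5}:  v_{1} + v_{2} + v_{5} = v_{7} ; sig = (3;(1))
  • {2,4,8}:  v_{2} + v_{4} + v_{8} = v_{3} ; sig = (3;(1))
  • {4,7,8}:  v_{4} + v_{7} + v_{8} = v_{5} ; sig = (3;(1))
  • {1,4,8}:  v_{1} + v_{4} + v_{8} = v_{5} + v_{6} ; sig = (3;(1,1))
  • {3,5,6}:  v_{3} + v_{5} + v_{6} = v_{4} + v_{8} ; sig = (3;(1,1))
  • {4,5,6,8}:  v_{4} + v_{5} + v_{6} + v_{8} = v_{0} ; sig = (4;(1))

so the primitive-relation signature multiset is
[(2;()), (2;(1)), (2;(1,1)), (2;(1,1)), (2;(1,2)), (2;(2,2)), (2;(2,2)), (3;()), (3;(1)), (3;(1)), (3;(1)), (3;(1,1)), (3;(1,1)), (4;(1))]


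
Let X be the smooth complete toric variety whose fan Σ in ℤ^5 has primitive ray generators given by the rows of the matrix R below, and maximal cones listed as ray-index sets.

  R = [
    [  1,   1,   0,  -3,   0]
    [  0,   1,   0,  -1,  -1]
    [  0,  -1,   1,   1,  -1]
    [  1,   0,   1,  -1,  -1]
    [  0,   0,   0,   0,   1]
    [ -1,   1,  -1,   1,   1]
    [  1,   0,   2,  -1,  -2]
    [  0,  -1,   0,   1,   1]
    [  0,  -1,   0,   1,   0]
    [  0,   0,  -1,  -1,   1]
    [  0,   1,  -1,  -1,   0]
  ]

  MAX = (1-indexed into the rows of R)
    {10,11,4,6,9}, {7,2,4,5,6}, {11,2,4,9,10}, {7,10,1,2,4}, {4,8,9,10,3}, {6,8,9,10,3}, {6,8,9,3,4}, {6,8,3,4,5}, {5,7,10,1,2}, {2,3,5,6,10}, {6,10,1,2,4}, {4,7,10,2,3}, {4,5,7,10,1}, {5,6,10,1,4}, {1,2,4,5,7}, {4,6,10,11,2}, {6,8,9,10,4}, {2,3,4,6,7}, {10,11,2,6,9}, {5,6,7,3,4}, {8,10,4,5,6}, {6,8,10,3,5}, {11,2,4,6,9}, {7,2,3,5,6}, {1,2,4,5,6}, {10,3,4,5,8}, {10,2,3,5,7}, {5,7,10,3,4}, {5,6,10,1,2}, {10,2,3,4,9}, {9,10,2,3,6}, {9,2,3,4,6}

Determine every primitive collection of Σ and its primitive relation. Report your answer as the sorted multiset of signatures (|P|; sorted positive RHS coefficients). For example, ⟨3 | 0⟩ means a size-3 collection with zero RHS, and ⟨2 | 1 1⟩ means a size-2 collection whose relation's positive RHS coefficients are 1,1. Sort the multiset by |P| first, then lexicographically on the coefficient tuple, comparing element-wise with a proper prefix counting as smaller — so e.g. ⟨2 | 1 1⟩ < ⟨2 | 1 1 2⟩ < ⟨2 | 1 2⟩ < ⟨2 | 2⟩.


18 collections generate NE(X_Σ); each relation:

  {2,8}:  v_{2} + v_{8} = 0  so sig = ⟨2 | 0⟩
  {5,9}:  v_{5} + v_{9} = v_{8}  so sig = ⟨2 | 1⟩
  {1,3}:  v_{1} + v_{3} = v_{7} + v_{10}  so sig = ⟨2 | 1 1⟩
  {1,9}:  v_{1} + v_{9} = v_{4} + v_{10}  so sig = ⟨2 | 1 1⟩
  {3,11}:  v_{3} + v_{11} = v_{2} + v_{9}  so sig = ⟨2 | 1 1⟩
  {7,9}:  v_{7} + v_{9} = v_{3} + v_{4}  so sig = ⟨2 | 1 1⟩
  {7,11}:  v_{7} + v_{11} = v_{2} + v_{4}  so sig = ⟨2 | 1 1⟩
  {1,8}:  v_{1} + v_{8} = v_{4} + v_{5} + v_{10}  so sig = ⟨2 | 1 1 1⟩
  {5,11}:  v_{5} + v_{11} = v_{4} + v_{6} + v_{10}  so sig = ⟨2 | 1 1 1⟩
  {7,8}:  v_{7} + v_{8} = v_{3} + v_{4} + v_{5}  so sig = ⟨2 | 1 1 1⟩
  {8,11}:  v_{8} + v_{11} = v_{4} + v_{6} + v_{9} + v_{10}  so sig = ⟨2 | 1 1 1 1⟩
  {1,11}:  v_{1} + v_{11} = v_{2} + 2·v_{4} + v_{6} + 2·v_{10}  so sig = ⟨2 | 1 1 2 2⟩
  {6,7,10}:  v_{6} + v_{7} + v_{10} = v_{2} + v_{5}  so sig = ⟨3 | 1 1⟩
  {1,6,7}:  v_{1} + v_{6} + v_{7} = 2·v_{2} + v_{4} + 2·v_{5}  so sig = ⟨3 | 1 2 2⟩
  {3,4,6,10}:  v_{3} + v_{4} + v_{6} + v_{10} = 0  so sig = ⟨4 | 0⟩
  {2,3,4,5}:  v_{2} + v_{3} + v_{4} + v_{5} = v_{7}  so sig = ⟨4 | 1⟩
  {2,4,5,10}:  v_{2} + v_{4} + v_{5} + v_{10} = v_{1}  so sig = ⟨4 | 1⟩
  {2,4,6,9,10}:  v_{2} + v_{4} + v_{6} + v_{9} + v_{10} = v_{11}  so sig = ⟨5 | 1⟩

Hence PRS(X_Σ) =
[⟨2 | 0⟩, ⟨2 | 1⟩, ⟨2 | 1 1⟩, ⟨2 | 1 1⟩, ⟨2 | 1 1⟩, ⟨2 | 1 1⟩, ⟨2 | 1 1⟩, ⟨2 | 1 1 1⟩, ⟨2 | 1 1 1⟩, ⟨2 | 1 1 1⟩, ⟨2 | 1 1 1 1⟩, ⟨2 | 1 1 2 2⟩, ⟨3 | 1 1⟩, ⟨3 | 1 2 2⟩, ⟨4 | 0⟩, ⟨4 | 1⟩, ⟨4 | 1⟩, ⟨5 | 1⟩]


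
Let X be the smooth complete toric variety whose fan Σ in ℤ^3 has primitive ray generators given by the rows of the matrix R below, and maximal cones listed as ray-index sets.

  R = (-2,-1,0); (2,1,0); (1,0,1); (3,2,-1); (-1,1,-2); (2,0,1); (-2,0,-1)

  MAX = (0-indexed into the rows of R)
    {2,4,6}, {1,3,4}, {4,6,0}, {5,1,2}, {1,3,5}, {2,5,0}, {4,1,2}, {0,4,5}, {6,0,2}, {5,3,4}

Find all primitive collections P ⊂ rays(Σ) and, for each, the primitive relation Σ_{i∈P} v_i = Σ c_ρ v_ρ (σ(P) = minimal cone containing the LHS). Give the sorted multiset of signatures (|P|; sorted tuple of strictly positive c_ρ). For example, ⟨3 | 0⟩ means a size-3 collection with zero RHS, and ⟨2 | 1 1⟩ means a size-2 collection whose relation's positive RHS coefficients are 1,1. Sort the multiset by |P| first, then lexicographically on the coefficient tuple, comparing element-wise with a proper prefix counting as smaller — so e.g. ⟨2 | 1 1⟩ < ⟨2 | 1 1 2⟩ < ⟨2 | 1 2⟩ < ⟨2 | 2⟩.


Primitive collections (9):

  P = {0,1}:  v_{0} + v_{1} = 0 — sig = ⟨2 | 0⟩
  P = {5,6}:  v_{5} + v_{6} = 0 — sig = ⟨2 | 0⟩
  P = {0,3}:  v_{0} + v_{3} = v_{4} + v_{5} — sig = ⟨2 | 1 1⟩
  P = {1,6}:  v_{1} + v_{6} = v_{2} + v_{4} — sig = ⟨2 | 1 1⟩
  P = {3,6}:  v_{3} + v_{6} = v_{1} + v_{4} — sig = ⟨2 | 1 1⟩
  P = {2,3}:  v_{2} + v_{3} = 2·v_{1} — sig = ⟨2 | 2⟩
  P = {0,2,4}:  v_{0} + v_{2} + v_{4} = v_{6} — sig = ⟨3 | 1⟩
  P = {1,4,5}:  v_{1} + v_{4} + v_{5} = v_{3} — sig = ⟨3 | 1⟩
  P = {2,4,5}:  v_{2} + v_{4} + v_{5} = v_{1} — sig = ⟨3 | 1⟩

so the primitive-relation signature multiset is
    ⟨2 | 0⟩
    ⟨2 | 0⟩
    ⟨2 | 1 1⟩
    ⟨2 | 1 1⟩
    ⟨2 | 1 1⟩
    ⟨2 | 2⟩
    ⟨3 | 1⟩
    ⟨3 | 1⟩
    ⟨3 | 1⟩


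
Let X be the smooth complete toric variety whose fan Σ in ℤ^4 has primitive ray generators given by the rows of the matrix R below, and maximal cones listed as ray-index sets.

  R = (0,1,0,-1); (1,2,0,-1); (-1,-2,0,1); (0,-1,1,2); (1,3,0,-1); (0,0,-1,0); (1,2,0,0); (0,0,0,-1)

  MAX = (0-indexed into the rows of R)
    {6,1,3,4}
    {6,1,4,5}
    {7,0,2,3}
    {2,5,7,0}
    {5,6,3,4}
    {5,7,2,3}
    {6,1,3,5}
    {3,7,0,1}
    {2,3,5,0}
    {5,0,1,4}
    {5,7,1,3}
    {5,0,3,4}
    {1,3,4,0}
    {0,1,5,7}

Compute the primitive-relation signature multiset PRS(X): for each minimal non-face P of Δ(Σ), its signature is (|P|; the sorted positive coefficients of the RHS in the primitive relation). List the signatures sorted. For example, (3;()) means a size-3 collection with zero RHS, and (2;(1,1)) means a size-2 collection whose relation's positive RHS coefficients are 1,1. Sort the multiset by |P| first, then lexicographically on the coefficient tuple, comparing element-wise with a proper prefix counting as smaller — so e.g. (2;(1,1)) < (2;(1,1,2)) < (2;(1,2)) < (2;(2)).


Minimal non-faces — 9 found among 8 rays, 14 max cones:

  • {1,2}:  v_{1} + v_{2} = 0 — sig = (2;())
  • {0,6}:  v_{0} + v_{6} = v_{4} — sig = (2;(1))
  • {6,7}:  v_{6} + v_{7} = v_{1} — sig = (2;(1))
  • {4,7}:  v_{4} + v_{7} = v_{0} + v_{1} — sig = (2;(1,1))
  • {2,6}:  v_{2} + v_{6} = v_{0} + v_{3} + v_{5} — sig = (2;(1,1,1))
  • {2,4}:  v_{2} + v_{4} = 2·v_{0} + v_{3} + v_{5} — sig = (2;(1,1,2))
  • {0,3,5,7}:  v_{0} + v_{3} + v_{5} + v_{7} = 0 — sig = (4;())
  • {0,1,3,5}:  v_{0} + v_{1} + v_{3} + v_{5} = v_{6} — sig = (4;(1))
  • {1,3,4,5}:  v_{1} + v_{3} + v_{4} + v_{5} = 2·v_{6} — sig = (4;(2))

so the primitive-relation signature multiset is
    |P|=2: 6 collections, coeffs (), (1), (1), (1,1), (1,1,1), (1,1,2)
    |P|=4: 3 collections, coeffs (), (1), (2)


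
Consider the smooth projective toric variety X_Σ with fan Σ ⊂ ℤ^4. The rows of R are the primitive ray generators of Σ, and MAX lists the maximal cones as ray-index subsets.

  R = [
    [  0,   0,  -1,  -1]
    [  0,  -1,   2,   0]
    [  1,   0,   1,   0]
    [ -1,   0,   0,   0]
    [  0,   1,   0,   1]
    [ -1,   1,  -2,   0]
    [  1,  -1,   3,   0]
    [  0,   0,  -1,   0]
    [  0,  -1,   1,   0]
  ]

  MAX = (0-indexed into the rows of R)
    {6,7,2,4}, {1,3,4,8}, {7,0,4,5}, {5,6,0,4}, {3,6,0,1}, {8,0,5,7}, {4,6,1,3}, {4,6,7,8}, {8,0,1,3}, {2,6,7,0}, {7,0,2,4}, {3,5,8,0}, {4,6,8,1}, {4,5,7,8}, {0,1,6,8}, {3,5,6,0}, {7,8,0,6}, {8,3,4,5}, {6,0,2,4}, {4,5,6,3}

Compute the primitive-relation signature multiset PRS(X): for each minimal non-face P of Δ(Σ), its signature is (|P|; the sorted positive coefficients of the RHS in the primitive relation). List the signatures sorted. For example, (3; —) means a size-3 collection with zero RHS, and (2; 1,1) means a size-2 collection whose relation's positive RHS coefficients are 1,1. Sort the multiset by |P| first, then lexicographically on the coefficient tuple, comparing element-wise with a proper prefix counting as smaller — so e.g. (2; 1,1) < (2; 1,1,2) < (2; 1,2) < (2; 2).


Primitive collections (14):

  {1,2}:  v_{1} + v_{2} = v_{6}  ⟹  sig = (2; 1)
  {1,5}:  v_{1} + v_{5} = v_{3}  ⟹  sig = (2; 1)
  {1,7}:  v_{1} + v_{7} = v_{8}  ⟹  sig = (2; 1)
  {2,3}:  v_{2} + v_{3} = v_{5} + v_{6}  ⟹  sig = (2; 1,1)
  {2,5}:  v_{2} + v_{5} = v_{0} + v_{4}  ⟹  sig = (2; 1,1)
  {2,8}:  v_{2} + v_{8} = v_{6} + v_{7}  ⟹  sig = (2; 1,1)
  {3,7}:  v_{3} + v_{7} = v_{5} + v_{8}  ⟹  sig = (2; 1,1)
  {0,4,8}:  v_{0} + v_{4} + v_{8} = 0  ⟹  sig = (3; —)
  {5,6,7}:  v_{5} + v_{6} + v_{7} = 0  ⟹  sig = (3; —)
  {5,6,8}:  v_{5} + v_{6} + v_{8} = v_{1}  ⟹  sig = (3; 1)
  {0,1,4}:  v_{0} + v_{1} + v_{4} = v_{5} + v_{6}  ⟹  sig = (3; 1,1)
  {0,3,4}:  v_{0} + v_{3} + v_{4} = 2·v_{5} + v_{6}  ⟹  sig = (3; 1,2)
  {3,6,8}:  v_{3} + v_{6} + v_{8} = 2·v_{1}  ⟹  sig = (3; 2)
  {0,4,6,7}:  v_{0} + v_{4} + v_{6} + v_{7} = v_{2}  ⟹  sig = (4; 1)

Signatures (|P|; sorted positive RHS coefficients), sorted:
{ (2; 1) ×3,  (2; 1,1) ×4,  (3; —) ×2,  (3; 1),  (3; 1,1),  (3; 1,2),  (3; 2),  (4; 1) }


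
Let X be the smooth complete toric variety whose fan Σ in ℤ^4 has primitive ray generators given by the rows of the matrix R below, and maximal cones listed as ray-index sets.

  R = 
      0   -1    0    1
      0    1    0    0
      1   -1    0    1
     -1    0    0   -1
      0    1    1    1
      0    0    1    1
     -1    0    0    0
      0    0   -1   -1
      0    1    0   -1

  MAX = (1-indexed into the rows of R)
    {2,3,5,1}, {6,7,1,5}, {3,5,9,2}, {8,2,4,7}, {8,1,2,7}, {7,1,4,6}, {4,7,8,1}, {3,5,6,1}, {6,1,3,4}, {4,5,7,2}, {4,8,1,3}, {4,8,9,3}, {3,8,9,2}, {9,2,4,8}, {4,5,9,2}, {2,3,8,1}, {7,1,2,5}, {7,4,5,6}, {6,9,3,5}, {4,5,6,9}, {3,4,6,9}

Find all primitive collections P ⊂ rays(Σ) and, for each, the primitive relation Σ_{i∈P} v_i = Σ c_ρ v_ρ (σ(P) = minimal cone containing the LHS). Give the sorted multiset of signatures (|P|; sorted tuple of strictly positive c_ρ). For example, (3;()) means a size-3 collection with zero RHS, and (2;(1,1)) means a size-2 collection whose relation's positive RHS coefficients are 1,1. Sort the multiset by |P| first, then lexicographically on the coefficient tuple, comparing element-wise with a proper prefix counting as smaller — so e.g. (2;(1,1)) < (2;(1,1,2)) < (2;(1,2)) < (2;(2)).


Minimal non-faces — 10 found among 9 rays, 21 max cones:

  P = {1,9}:  v_{1} + v_{9} = 0  ⟹  sig = (2;())
  P = {6,8}:  v_{6} + v_{8} = 0  ⟹  sig = (2;())
  P = {2,6}:  v_{2} + v_{6} = v_{5}  ⟹  sig = (2;(1))
  P = {3,7}:  v_{3} + v_{7} = v_{1}  ⟹  sig = (2;(1))
  P = {5,8}:  v_{5} + v_{8} = v_{2}  ⟹  sig = (2;(1))
  P = {7,9}:  v_{7} + v_{9} = v_{2} + v_{4}  ⟹  sig = (2;(1,1))
  P = {2,3,4}:  v_{2} + v_{3} + v_{4} = 0  ⟹  sig = (3;())
  P = {1,2,4}:  v_{1} + v_{2} + v_{4} = v_{7}  ⟹  sig = (3;(1))
  P = {3,4,5}:  v_{3} + v_{4} + v_{5} = v_{6}  ⟹  sig = (3;(1))
  P = {1,4,5}:  v_{1} + v_{4} + v_{5} = v_{6} + v_{7}  ⟹  sig = (3;(1,1))

Hence PRS(X_Σ) =
{ (2;()) ×2,  (2;(1)) ×3,  (2;(1,1)),  (3;()),  (3;(1)) ×2,  (3;(1,1)) }


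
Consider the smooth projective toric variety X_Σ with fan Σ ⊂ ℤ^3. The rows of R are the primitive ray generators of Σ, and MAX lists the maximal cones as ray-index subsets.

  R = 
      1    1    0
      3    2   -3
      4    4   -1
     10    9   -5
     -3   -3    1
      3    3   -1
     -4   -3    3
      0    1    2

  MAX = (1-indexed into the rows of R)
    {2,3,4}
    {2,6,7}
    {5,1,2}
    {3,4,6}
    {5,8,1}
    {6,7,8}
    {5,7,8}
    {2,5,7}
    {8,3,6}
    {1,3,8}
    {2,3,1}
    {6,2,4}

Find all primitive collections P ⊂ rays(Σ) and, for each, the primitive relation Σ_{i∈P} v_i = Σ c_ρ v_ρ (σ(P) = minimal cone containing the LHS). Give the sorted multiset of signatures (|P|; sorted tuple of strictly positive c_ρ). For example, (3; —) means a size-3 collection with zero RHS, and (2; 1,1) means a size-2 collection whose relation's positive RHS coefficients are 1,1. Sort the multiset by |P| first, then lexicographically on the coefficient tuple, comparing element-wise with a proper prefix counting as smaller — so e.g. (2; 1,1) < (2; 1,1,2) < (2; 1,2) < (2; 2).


Minimal non-faces — 11 found among 8 rays, 12 max cones:

  P = {5,6}:  v_{5} + v_{6} = 0  ⟹  sig = (2; —)
  P = {1,6}:  v_{1} + v_{6} = v_{3}  ⟹  sig = (2; 1)
  P = {2,8}:  v_{2} + v_{8} = v_{6}  ⟹  sig = (2; 1)
  P = {3,5}:  v_{3} + v_{5} = v_{1}  ⟹  sig = (2; 1)
  P = {3,7}:  v_{3} + v_{7} = v_{8}  ⟹  sig = (2; 1)
  P = {1,7}:  v_{1} + v_{7} = v_{5} + v_{8}  ⟹  sig = (2; 1,1)
  P = {4,5}:  v_{4} + v_{5} = v_{2} + v_{3}  ⟹  sig = (2; 1,1)
  P = {1,4}:  v_{1} + v_{4} = v_{2} + 2·v_{3}  ⟹  sig = (2; 1,2)
  P = {4,8}:  v_{4} + v_{8} = v_{3} + 2·v_{6}  ⟹  sig = (2; 1,2)
  P = {4,7}:  v_{4} + v_{7} = 2·v_{6}  ⟹  sig = (2; 2)
  P = {2,3,6}:  v_{2} + v_{3} + v_{6} = v_{4}  ⟹  sig = (3; 1)

so the primitive-relation signature multiset is
    |P|=2: 10 collections, coeffs (), (1), (1), (1), (1), (1,1), (1,1), (1,2), (1,2), (2)
    |P|=3: 1 collection, coeffs (1)


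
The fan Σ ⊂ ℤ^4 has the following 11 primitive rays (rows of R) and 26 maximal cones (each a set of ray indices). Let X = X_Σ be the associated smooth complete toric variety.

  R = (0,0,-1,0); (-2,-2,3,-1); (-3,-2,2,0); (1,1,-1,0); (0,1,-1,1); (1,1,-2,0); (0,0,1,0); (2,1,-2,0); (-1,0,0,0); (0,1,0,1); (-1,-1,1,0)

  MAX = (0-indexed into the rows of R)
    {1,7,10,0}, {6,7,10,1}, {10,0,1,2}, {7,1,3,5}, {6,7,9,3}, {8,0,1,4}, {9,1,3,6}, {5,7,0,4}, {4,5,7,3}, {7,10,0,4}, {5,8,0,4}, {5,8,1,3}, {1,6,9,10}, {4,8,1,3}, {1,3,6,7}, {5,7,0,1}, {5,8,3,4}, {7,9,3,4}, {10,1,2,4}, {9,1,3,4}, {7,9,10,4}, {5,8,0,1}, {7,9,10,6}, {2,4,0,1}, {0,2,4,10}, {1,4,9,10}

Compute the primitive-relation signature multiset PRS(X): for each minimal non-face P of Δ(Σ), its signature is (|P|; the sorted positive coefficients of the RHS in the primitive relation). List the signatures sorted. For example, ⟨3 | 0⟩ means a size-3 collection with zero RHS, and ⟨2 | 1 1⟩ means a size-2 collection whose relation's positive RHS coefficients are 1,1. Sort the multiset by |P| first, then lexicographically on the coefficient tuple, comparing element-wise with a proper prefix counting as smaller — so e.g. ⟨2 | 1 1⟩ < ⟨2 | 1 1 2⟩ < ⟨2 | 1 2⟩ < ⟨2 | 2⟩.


Δ(Σ) — 11 vertices, 22 min non-faces:

  {0,6}:  v_{0} + v_{6} = 0 — sig = ⟨2 | 0⟩
  {3,10}:  v_{3} + v_{10} = 0 — sig = ⟨2 | 0⟩
  {0,3}:  v_{0} + v_{3} = v_{5} — sig = ⟨2 | 1⟩
  {0,9}:  v_{0} + v_{9} = v_{4} — sig = ⟨2 | 1⟩
  {4,6}:  v_{4} + v_{6} = v_{9} — sig = ⟨2 | 1⟩
  {5,6}:  v_{5} + v_{6} = v_{3} — sig = ⟨2 | 1⟩
  {5,10}:  v_{5} + v_{10} = v_{0} — sig = ⟨2 | 1⟩
  {7,8}:  v_{7} + v_{8} = v_{5} — sig = ⟨2 | 1⟩
  {2,7}:  v_{2} + v_{7} = v_{0} + v_{10} — sig = ⟨2 | 1 1⟩
  {5,9}:  v_{5} + v_{9} = v_{3} + v_{4} — sig = ⟨2 | 1 1⟩
  {2,3}:  v_{2} + v_{3} = v_{0} + v_{1} + v_{4} — sig = ⟨2 | 1 1 1⟩
  {2,6}:  v_{2} + v_{6} = v_{1} + v_{4} + v_{10} — sig = ⟨2 | 1 1 1⟩
  {6,8}:  v_{6} + v_{8} = v_{1} + v_{3} + v_{4} — sig = ⟨2 | 1 1 1⟩
  {8,10}:  v_{8} + v_{10} = v_{0} + v_{1} + v_{4} — sig = ⟨2 | 1 1 1⟩
  {2,5}:  v_{2} + v_{5} = 2·v_{0} + v_{1} + v_{4} — sig = ⟨2 | 1 1 2⟩
  {2,9}:  v_{2} + v_{9} = v_{1} + 2·v_{4} + v_{10} — sig = ⟨2 | 1 1 2⟩
  {8,9}:  v_{8} + v_{9} = v_{1} + v_{3} + 2·v_{4} — sig = ⟨2 | 1 1 2⟩
  {2,8}:  v_{2} + v_{8} = 2·v_{0} + 2·v_{1} + 2·v_{4} — sig = ⟨2 | 2 2 2⟩
  {1,4,7}:  v_{1} + v_{4} + v_{7} = 0 — sig = ⟨3 | 0⟩
  {1,4,5}:  v_{1} + v_{4} + v_{5} = v_{8} — sig = ⟨3 | 1⟩
  {1,7,9}:  v_{1} + v_{7} + v_{9} = v_{6} — sig = ⟨3 | 1⟩
  {0,1,4,10}:  v_{0} + v_{1} + v_{4} + v_{10} = v_{2} — sig = ⟨4 | 1⟩

Signatures (|P|; sorted positive RHS coefficients), sorted:
[⟨2 | 0⟩, ⟨2 | 0⟩, ⟨2 | 1⟩, ⟨2 | 1⟩, ⟨2 | 1⟩, ⟨2 | 1⟩, ⟨2 | 1⟩, ⟨2 | 1⟩, ⟨2 | 1 1⟩, ⟨2 | 1 1⟩, ⟨2 | 1 1 1⟩, ⟨2 | 1 1 1⟩, ⟨2 | 1 1 1⟩, ⟨2 | 1 1 1⟩, ⟨2 | 1 1 2⟩, ⟨2 | 1 1 2⟩, ⟨2 | 1 1 2⟩, ⟨2 | 2 2 2⟩, ⟨3 | 0⟩, ⟨3 | 1⟩, ⟨3 | 1⟩, ⟨4 | 1⟩]


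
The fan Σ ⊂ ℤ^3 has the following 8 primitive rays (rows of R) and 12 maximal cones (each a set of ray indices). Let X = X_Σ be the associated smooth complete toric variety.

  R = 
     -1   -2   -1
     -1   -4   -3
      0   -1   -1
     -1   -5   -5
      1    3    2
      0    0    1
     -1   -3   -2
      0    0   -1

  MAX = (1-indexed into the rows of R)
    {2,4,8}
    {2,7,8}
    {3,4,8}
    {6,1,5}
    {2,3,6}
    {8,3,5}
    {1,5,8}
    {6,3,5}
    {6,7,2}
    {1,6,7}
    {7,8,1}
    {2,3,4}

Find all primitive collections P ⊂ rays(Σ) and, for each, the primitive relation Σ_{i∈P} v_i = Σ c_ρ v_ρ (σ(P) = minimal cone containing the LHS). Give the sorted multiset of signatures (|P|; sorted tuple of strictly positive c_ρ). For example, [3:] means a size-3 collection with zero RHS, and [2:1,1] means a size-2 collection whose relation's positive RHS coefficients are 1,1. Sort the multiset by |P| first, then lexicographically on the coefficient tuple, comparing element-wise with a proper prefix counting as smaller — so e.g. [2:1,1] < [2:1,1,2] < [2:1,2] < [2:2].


11 collections generate NE(X_Σ); each relation:

  P = {5,7}:  v_{5} + v_{7} = 0  so sig = [2:]
  P = {6,8}:  v_{6} + v_{8} = 0  so sig = [2:]
  P = {1,3}:  v_{1} + v_{3} = v_{7}  so sig = [2:1]
  P = {2,5}:  v_{2} + v_{5} = v_{3}  so sig = [2:1]
  P = {3,7}:  v_{3} + v_{7} = v_{2}  so sig = [2:1]
  P = {4,6}:  v_{4} + v_{6} = v_{2} + v_{3}  so sig = [2:1,1]
  P = {1,4}:  v_{1} + v_{4} = v_{2} + v_{7} + v_{8}  so sig = [2:1,1,1]
  P = {4,5}:  v_{4} + v_{5} = 2·v_{3} + v_{8}  so sig = [2:1,2]
  P = {4,7}:  v_{4} + v_{7} = 2·v_{2} + v_{8}  so sig = [2:1,2]
  P = {1,2}:  v_{1} + v_{2} = 2·v_{7}  so sig = [2:2]
  P = {2,3,8}:  v_{2} + v_{3} + v_{8} = v_{4}  so sig = [3:1]

Sorted signature multiset PRS(X):
    [2:]
    [2:]
    [2:1]
    [2:1]
    [2:1]
    [2:1,1]
    [2:1,1,1]
    [2:1,2]
    [2:1,2]
    [2:2]
    [3:1]


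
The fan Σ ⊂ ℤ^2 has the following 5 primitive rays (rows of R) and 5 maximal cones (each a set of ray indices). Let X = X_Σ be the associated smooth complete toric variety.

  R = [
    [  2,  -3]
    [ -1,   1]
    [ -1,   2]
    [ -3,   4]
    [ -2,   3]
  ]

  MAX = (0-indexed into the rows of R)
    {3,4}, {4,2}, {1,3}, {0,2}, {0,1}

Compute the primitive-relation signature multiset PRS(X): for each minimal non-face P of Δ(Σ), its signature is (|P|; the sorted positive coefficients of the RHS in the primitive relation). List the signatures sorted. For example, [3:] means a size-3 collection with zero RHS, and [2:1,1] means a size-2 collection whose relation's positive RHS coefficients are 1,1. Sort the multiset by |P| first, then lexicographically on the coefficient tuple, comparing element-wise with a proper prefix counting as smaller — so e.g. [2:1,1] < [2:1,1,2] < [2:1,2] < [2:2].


The 5 primitive collections of Σ (r=5, n=2):

  • {0,4}:  v_{0} + v_{4} = 0  ⟹  sig = [2:]
  • {0,3}:  v_{0} + v_{3} = v_{1}  ⟹  sig = [2:1]
  • {1,2}:  v_{1} + v_{2} = v_{4}  ⟹  sig = [2:1]
  • {1,4}:  v_{1} + v_{4} = v_{3}  ⟹  sig = [2:1]
  • {2,3}:  v_{2} + v_{3} = 2·v_{4}  ⟹  sig = [2:2]

Signatures (|P|; sorted positive RHS coefficients), sorted:
{ [2:],  [2:1] ×3,  [2:2] }


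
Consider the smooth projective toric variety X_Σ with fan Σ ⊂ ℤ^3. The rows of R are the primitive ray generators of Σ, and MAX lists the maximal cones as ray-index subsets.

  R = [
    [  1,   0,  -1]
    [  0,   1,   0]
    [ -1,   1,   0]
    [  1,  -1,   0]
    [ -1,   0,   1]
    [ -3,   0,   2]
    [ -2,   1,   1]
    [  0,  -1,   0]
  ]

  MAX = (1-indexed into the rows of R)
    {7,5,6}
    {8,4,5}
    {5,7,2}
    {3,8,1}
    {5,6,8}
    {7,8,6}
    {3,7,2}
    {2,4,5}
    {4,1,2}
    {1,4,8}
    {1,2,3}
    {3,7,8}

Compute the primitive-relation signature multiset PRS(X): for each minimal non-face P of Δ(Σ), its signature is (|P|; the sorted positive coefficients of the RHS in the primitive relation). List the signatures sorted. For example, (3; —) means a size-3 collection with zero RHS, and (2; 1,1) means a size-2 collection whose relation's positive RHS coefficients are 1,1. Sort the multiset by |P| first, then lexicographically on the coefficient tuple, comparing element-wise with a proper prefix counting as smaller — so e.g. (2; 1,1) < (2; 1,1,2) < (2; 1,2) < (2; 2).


Σ has 11 primitive collections:

  • {1,5}:  v_{1} + v_{5} = 0  ⟹  sig = (2; —)
  • {2,8}:  v_{2} + v_{8} = 0  ⟹  sig = (2; —)
  • {3,4}:  v_{3} + v_{4} = 0  ⟹  sig = (2; —)
  • {1,7}:  v_{1} + v_{7} = v_{3}  ⟹  sig = (2; 1)
  • {3,5}:  v_{3} + v_{5} = v_{7}  ⟹  sig = (2; 1)
  • {4,7}:  v_{4} + v_{7} = v_{5}  ⟹  sig = (2; 1)
  • {1,6}:  v_{1} + v_{6} = v_{7} + v_{8}  ⟹  sig = (2; 1,1)
  • {2,6}:  v_{2} + v_{6} = v_{5} + v_{7}  ⟹  sig = (2; 1,1)
  • {3,6}:  v_{3} + v_{6} = 2·v_{7} + v_{8}  ⟹  sig = (2; 1,2)
  • {4,6}:  v_{4} + v_{6} = 2·v_{5} + v_{8}  ⟹  sig = (2; 1,2)
  • {5,7,8}:  v_{5} + v_{7} + v_{8} = v_{6}  ⟹  sig = (3; 1)

Signatures (|P|; sorted positive RHS coefficients), sorted:
{ (2; —) ×3,  (2; 1) ×3,  (2; 1,1) ×2,  (2; 1,2) ×2,  (3; 1) }


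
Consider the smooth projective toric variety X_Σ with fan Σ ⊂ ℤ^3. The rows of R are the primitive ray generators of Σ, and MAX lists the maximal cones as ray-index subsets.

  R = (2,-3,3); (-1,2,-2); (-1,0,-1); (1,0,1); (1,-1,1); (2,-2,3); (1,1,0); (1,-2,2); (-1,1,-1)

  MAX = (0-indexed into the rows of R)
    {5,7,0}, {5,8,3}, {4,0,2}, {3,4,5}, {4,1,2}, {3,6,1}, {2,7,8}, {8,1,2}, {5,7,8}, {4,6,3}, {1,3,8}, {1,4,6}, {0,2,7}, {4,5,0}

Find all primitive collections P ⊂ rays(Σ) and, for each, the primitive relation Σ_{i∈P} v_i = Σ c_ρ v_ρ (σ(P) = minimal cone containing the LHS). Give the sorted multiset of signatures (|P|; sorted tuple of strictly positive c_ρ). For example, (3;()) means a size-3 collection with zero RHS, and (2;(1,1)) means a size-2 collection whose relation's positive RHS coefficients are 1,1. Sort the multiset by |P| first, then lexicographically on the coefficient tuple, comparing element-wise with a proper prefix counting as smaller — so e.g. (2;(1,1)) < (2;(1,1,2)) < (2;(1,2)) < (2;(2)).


|primitive collections| = 16. Relations:

  P = {1,7}:  v_{1} + v_{7} = 0 ; sig = (2;())
  P = {2,3}:  v_{2} + v_{3} = 0 ; sig = (2;())
  P = {4,8}:  v_{4} + v_{8} = 0 ; sig = (2;())
  P = {0,1}:  v_{0} + v_{1} = v_{4} ; sig = (2;(1))
  P = {0,8}:  v_{0} + v_{8} = v_{7} ; sig = (2;(1))
  P = {1,5}:  v_{1} + v_{5} = v_{3} ; sig = (2;(1))
  P = {2,5}:  v_{2} + v_{5} = v_{7} ; sig = (2;(1))
  P = {3,7}:  v_{3} + v_{7} = v_{5} ; sig = (2;(1))
  P = {4,7}:  v_{4} + v_{7} = v_{0} ; sig = (2;(1))
  P = {0,3}:  v_{0} + v_{3} = v_{4} + v_{5} ; sig = (2;(1,1))
  P = {2,6}:  v_{2} + v_{6} = v_{1} + v_{4} ; sig = (2;(1,1))
  P = {6,7}:  v_{6} + v_{7} = v_{3} + v_{4} ; sig = (2;(1,1))
  P = {6,8}:  v_{6} + v_{8} = v_{1} + v_{3} ; sig = (2;(1,1))
  P = {0,6}:  v_{0} + v_{6} = v_{3} + 2·v_{4} ; sig = (2;(1,2))
  P = {5,6}:  v_{5} + v_{6} = 2·v_{3} + v_{4} ; sig = (2;(1,2))
  P = {1,3,4}:  v_{1} + v_{3} + v_{4} = v_{6} ; sig = (3;(1))

Hence PRS(X_Σ) =
    |P|=2: 15 collections, coeffs (), (), (), (1), (1), (1), (1), (1), (1), (1,1), (1,1), (1,1), (1,1), (1,2), (1,2)
    |P|=3: 1 collection, coeffs (1)


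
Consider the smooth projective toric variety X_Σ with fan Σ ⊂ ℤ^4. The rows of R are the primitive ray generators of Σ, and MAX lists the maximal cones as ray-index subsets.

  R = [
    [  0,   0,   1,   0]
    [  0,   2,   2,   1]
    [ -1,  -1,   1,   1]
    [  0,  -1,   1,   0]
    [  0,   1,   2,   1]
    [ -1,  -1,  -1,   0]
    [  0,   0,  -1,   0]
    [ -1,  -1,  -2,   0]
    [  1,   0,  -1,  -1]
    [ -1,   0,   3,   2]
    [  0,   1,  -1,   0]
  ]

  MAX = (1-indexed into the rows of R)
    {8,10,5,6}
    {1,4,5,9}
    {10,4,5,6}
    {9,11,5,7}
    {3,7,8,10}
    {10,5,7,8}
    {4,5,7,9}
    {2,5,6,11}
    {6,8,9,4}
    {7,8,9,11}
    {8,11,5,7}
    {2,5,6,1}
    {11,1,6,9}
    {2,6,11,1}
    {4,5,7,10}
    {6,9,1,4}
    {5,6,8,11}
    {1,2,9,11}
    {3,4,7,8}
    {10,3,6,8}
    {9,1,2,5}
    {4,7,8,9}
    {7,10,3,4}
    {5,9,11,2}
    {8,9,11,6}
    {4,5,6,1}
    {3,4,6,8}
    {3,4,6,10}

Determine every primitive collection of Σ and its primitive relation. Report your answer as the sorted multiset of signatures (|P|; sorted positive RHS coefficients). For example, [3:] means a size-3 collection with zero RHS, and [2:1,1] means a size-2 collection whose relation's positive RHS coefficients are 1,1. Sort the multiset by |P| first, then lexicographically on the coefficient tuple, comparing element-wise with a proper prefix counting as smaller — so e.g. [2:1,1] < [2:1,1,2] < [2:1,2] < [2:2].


22 collections generate NE(X_Σ); each relation:

  • {1,7}:  v_{1} + v_{7} = 0  →  sig = [2:]
  • {4,11}:  v_{4} + v_{11} = 0  →  sig = [2:]
  • {1,8}:  v_{1} + v_{8} = v_{6}  →  sig = [2:1]
  • {3,5}:  v_{3} + v_{5} = v_{10}  →  sig = [2:1]
  • {6,7}:  v_{6} + v_{7} = v_{8}  →  sig = [2:1]
  • {2,4}:  v_{2} + v_{4} = v_{1} + v_{5}  →  sig = [2:1,1]
  • {2,7}:  v_{2} + v_{7} = v_{5} + v_{11}  →  sig = [2:1,1]
  • {3,9}:  v_{3} + v_{9} = v_{4} + v_{7}  →  sig = [2:1,1]
  • {3,11}:  v_{3} + v_{11} = v_{5} + v_{8}  →  sig = [2:1,1]
  • {1,3}:  v_{1} + v_{3} = v_{4} + v_{5} + v_{6}  →  sig = [2:1,1,1]
  • {2,8}:  v_{2} + v_{8} = v_{5} + v_{6} + v_{11}  →  sig = [2:1,1,1]
  • {9,10}:  v_{9} + v_{10} = v_{4} + v_{5} + v_{7}  →  sig = [2:1,1,1]
  • {1,10}:  v_{1} + v_{10} = v_{4} + 2·v_{5} + v_{6}  →  sig = [2:1,1,2]
  • {2,3}:  v_{2} + v_{3} = 2·v_{5} + v_{6}  →  sig = [2:1,2]
  • {10,11}:  v_{10} + v_{11} = 2·v_{5} + v_{8}  →  sig = [2:1,2]
  • {2,10}:  v_{2} + v_{10} = 3·v_{5} + v_{6}  →  sig = [2:1,3]
  • {5,6,9}:  v_{5} + v_{6} + v_{9} = 0  →  sig = [3:]
  • {1,5,11}:  v_{1} + v_{5} + v_{11} = v_{2}  →  sig = [3:1]
  • {4,5,8}:  v_{4} + v_{5} + v_{8} = v_{3}  →  sig = [3:1]
  • {5,8,9}:  v_{5} + v_{8} + v_{9} = v_{7}  →  sig = [3:1]
  • {2,6,9}:  v_{2} + v_{6} + v_{9} = v_{1} + v_{11}  →  sig = [3:1,1]
  • {4,8,10}:  v_{4} + v_{8} + v_{10} = 2·v_{3}  →  sig = [3:2]

so the primitive-relation signature multiset is
    [2:]
    [2:]
    [2:1]
    [2:1]
    [2:1]
    [2:1,1]
    [2:1,1]
    [2:1,1]
    [2:1,1]
    [2:1,1,1]
    [2:1,1,1]
    [2:1,1,1]
    [2:1,1,2]
    [2:1,2]
    [2:1,2]
    [2:1,3]
    [3:]
    [3:1]
    [3:1]
    [3:1]
    [3:1,1]
    [3:2]


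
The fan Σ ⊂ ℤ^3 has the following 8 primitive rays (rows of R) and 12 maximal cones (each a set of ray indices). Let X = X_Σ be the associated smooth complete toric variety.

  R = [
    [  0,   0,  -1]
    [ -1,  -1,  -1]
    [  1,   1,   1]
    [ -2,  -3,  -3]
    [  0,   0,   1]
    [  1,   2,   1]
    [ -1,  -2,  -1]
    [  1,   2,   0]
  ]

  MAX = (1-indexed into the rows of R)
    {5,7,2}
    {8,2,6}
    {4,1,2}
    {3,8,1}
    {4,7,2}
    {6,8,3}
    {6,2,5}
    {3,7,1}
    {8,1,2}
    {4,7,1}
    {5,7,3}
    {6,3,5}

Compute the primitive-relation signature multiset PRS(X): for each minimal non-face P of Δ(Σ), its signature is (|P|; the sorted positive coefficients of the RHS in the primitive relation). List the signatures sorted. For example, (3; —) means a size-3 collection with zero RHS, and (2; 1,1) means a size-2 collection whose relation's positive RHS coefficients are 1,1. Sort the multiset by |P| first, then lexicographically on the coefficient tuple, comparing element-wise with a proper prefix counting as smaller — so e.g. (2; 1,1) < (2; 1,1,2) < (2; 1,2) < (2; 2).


Minimal non-faces — 11 found among 8 rays, 12 max cones:

  • {1,5}:  v_{1} + v_{5} = 0  ⇒ sig = (2; —)
  • {2,3}:  v_{2} + v_{3} = 0  ⇒ sig = (2; —)
  • {6,7}:  v_{6} + v_{7} = 0  ⇒ sig = (2; —)
  • {1,6}:  v_{1} + v_{6} = v_{8}  ⇒ sig = (2; 1)
  • {5,8}:  v_{5} + v_{8} = v_{6}  ⇒ sig = (2; 1)
  • {7,8}:  v_{7} + v_{8} = v_{1}  ⇒ sig = (2; 1)
  • {3,4}:  v_{3} + v_{4} = v_{1} + v_{7}  ⇒ sig = (2; 1,1)
  • {4,5}:  v_{4} + v_{5} = v_{2} + v_{7}  ⇒ sig = (2; 1,1)
  • {4,6}:  v_{4} + v_{6} = v_{1} + v_{2}  ⇒ sig = (2; 1,1)
  • {4,8}:  v_{4} + v_{8} = 2·v_{1} + v_{2}  ⇒ sig = (2; 1,2)
  • {1,2,7}:  v_{1} + v_{2} + v_{7} = v_{4}  ⇒ sig = (3; 1)

Hence PRS(X_Σ) =
[(2; —), (2; —), (2; —), (2; 1), (2; 1), (2; 1), (2; 1,1), (2; 1,1), (2; 1,1), (2; 1,2), (3; 1)]


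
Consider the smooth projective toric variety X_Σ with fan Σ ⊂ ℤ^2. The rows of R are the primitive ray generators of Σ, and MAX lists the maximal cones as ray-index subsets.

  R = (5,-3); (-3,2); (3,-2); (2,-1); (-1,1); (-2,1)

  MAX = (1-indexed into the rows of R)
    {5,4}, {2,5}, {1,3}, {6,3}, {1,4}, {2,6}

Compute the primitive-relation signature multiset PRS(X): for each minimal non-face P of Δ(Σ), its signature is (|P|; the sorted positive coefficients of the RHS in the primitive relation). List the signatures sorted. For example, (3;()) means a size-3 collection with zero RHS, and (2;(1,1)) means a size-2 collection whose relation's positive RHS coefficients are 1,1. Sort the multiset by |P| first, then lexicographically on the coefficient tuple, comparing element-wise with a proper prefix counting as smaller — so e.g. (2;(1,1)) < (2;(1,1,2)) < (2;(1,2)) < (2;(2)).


9 minimal non-faces of Δ(Σ) (on 6 rays):

  {2,3}:  v_{2} + v_{3} = 0  →  sig = (2;())
  {4,6}:  v_{4} + v_{6} = 0  →  sig = (2;())
  {1,2}:  v_{1} + v_{2} = v_{4}  →  sig = (2;(1))
  {1,6}:  v_{1} + v_{6} = v_{3}  →  sig = (2;(1))
  {2,4}:  v_{2} + v_{4} = v_{5}  →  sig = (2;(1))
  {3,4}:  v_{3} + v_{4} = v_{1}  →  sig = (2;(1))
  {3,5}:  v_{3} + v_{5} = v_{4}  →  sig = (2;(1))
  {5,6}:  v_{5} + v_{6} = v_{2}  →  sig = (2;(1))
  {1,5}:  v_{1} + v_{5} = 2·v_{4}  →  sig = (2;(2))

Signatures (|P|; sorted positive RHS coefficients), sorted:
    |P|=2: 9 collections, coeffs (), (), (1), (1), (1), (1), (1), (1), (2)


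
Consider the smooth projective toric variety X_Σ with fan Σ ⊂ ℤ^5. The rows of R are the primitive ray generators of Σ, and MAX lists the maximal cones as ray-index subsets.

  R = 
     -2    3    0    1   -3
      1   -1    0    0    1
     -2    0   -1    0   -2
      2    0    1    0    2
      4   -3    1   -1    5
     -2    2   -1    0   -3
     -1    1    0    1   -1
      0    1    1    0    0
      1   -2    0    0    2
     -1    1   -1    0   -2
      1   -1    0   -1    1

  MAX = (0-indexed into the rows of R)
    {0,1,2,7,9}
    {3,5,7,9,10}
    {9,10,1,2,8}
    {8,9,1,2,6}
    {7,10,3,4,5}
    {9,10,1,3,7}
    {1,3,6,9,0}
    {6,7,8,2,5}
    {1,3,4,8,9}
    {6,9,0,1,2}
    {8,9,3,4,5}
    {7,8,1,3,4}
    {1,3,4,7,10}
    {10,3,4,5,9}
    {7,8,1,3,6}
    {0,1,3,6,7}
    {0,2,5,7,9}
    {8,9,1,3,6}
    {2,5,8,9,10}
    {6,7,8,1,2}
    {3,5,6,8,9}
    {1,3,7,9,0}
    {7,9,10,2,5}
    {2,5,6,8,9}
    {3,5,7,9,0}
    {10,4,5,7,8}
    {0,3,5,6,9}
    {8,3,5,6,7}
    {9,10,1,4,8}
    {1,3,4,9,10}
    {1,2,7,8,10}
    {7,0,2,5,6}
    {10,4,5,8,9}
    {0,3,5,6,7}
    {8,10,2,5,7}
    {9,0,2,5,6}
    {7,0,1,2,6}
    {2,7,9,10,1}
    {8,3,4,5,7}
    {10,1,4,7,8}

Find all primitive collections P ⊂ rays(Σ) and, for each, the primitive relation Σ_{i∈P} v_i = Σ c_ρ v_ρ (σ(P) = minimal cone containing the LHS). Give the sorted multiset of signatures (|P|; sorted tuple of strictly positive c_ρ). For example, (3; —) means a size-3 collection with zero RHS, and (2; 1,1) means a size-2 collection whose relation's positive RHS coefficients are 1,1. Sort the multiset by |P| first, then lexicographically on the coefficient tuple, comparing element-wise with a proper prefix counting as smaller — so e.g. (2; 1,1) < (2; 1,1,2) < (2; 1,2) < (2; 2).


12 collections generate NE(X_Σ); each relation:

  P = {2,3}:  v_{2} + v_{3} = 0  ⟹  sig = (2; —)
  P = {6,10}:  v_{6} + v_{10} = 0  ⟹  sig = (2; —)
  P = {0,4}:  v_{0} + v_{4} = v_{3}  ⟹  sig = (2; 1)
  P = {0,8}:  v_{0} + v_{8} = v_{6}  ⟹  sig = (2; 1)
  P = {1,5}:  v_{1} + v_{5} = v_{9}  ⟹  sig = (2; 1)
  P = {0,10}:  v_{0} + v_{10} = v_{7} + v_{9}  ⟹  sig = (2; 1,1)
  P = {2,4}:  v_{2} + v_{4} = v_{8} + v_{10}  ⟹  sig = (2; 1,1)
  P = {4,6}:  v_{4} + v_{6} = v_{3} + v_{8}  ⟹  sig = (2; 1,1)
  P = {7,8,9}:  v_{7} + v_{8} + v_{9} = 0  ⟹  sig = (3; —)
  P = {3,8,10}:  v_{3} + v_{8} + v_{10} = v_{4}  ⟹  sig = (3; 1)
  P = {6,7,9}:  v_{6} + v_{7} + v_{9} = v_{0}  ⟹  sig = (3; 1)
  P = {4,7,9}:  v_{4} + v_{7} + v_{9} = v_{3} + v_{10}  ⟹  sig = (3; 1,1)

Sorted signature multiset PRS(X):
    |P|=2: 8 collections, coeffs (), (), (1), (1), (1), (1,1), (1,1), (1,1)
    |P|=3: 4 collections, coeffs (), (1), (1), (1,1)
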